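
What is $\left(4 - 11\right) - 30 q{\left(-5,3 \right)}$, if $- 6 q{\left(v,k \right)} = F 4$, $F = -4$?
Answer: $-87$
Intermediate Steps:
$q{\left(v,k \right)} = \frac{8}{3}$ ($q{\left(v,k \right)} = - \frac{\left(-4\right) 4}{6} = \left(- \frac{1}{6}\right) \left(-16\right) = \frac{8}{3}$)
$\left(4 - 11\right) - 30 q{\left(-5,3 \right)} = \left(4 - 11\right) - 80 = -7 - 80 = -87$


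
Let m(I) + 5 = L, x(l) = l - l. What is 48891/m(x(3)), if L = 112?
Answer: 48891/107 ≈ 456.93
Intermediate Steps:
x(l) = 0
m(I) = 107 (m(I) = -5 + 112 = 107)
48891/m(x(3)) = 48891/107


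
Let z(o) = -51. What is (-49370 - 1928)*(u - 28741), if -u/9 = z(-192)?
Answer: 1450810036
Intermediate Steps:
u = 459 (u = -9*(-51) = 459)
(-49370 - 1928)*(u - 28741) = (-49370 - 1928)*(459 - 28741) = -51298*(-28282) = 1450810036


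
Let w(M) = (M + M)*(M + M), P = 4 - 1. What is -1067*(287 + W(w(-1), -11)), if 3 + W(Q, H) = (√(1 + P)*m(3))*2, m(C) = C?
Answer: -315832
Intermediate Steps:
P = 3
w(M) = 4*M² (w(M) = (2*M)*(2*M) = 4*M²)
W(Q, H) = 9 (W(Q, H) = -3 + (√(1 + 3)*3)*2 = -3 + (√4*3)*2 = -3 + (2*3)*2 = -3 + 6*2 = -3 + 12 = 9)
-1067*(287 + W(w(-1), -11)) = -1067*(287 + 9) = -1067*296 = -315832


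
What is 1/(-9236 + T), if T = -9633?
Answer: -1/18869 ≈ -5.2997e-5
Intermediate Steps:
1/(-9236 + T) = 1/(-9236 - 9633) = 1/(-18869) = -1/18869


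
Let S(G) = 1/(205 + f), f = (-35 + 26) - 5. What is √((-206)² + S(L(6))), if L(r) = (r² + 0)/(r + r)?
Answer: √1548107907/191 ≈ 206.00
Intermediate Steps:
f = -14 (f = -9 - 5 = -14)
L(r) = r/2 (L(r) = r²/((2*r)) = r²*(1/(2*r)) = r/2)
S(G) = 1/191 (S(G) = 1/(205 - 14) = 1/191)
√((-206)² + S(L(6))) = √((-206)² + 1/191) = √(42436 + 1/191) = √(8105277/191) = √1548107907/191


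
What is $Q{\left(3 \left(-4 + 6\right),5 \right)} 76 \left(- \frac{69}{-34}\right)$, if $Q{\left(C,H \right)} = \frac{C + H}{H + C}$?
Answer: $\frac{2622}{17} \approx 154.24$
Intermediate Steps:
$Q{\left(C,H \right)} = 1$ ($Q{\left(C,H \right)} = \frac{C + H}{C + H} = 1$)
$Q{\left(3 \left(-4 + 6\right),5 \right)} 76 \left(- \frac{69}{-34}\right) = 1 \cdot 76 \left(- \frac{69}{-34}\right) = 76 \left(\left(-69\right) \left(- \frac{1}{34}\right)\right) = 76 \cdot \frac{69}{34} = \frac{2622}{17}$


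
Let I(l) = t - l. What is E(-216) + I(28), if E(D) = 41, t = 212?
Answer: 225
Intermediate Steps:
I(l) = 212 - l
E(-216) + I(28) = 41 + (212 - 1*28) = 41 + (212 - 28) = 41 + 184 = 225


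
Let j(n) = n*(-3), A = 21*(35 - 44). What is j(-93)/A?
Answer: -31/21 ≈ -1.4762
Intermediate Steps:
A = -189 (A = 21*(-9) = -189)
j(n) = -3*n
j(-93)/A = -3*(-93)/(-189) = 279*(-1/189) = -31/21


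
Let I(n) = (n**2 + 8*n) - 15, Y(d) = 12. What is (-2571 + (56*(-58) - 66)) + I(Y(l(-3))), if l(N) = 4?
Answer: -5660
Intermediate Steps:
I(n) = -15 + n**2 + 8*n
(-2571 + (56*(-58) - 66)) + I(Y(l(-3))) = (-2571 + (56*(-58) - 66)) + (-15 + 12**2 + 8*12) = (-2571 + (-3248 - 66)) + (-15 + 144 + 96) = (-2571 - 3314) + 225 = -5885 + 225 = -5660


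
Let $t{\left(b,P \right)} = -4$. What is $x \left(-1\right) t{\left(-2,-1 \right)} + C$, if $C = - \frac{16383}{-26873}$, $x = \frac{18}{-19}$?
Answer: $- \frac{1623579}{510587} \approx -3.1798$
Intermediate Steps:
$x = - \frac{18}{19}$ ($x = 18 \left(- \frac{1}{19}\right) = - \frac{18}{19} \approx -0.94737$)
$C = \frac{16383}{26873}$ ($C = \left(-16383\right) \left(- \frac{1}{26873}\right) = \frac{16383}{26873} \approx 0.60965$)
$x \left(-1\right) t{\left(-2,-1 \right)} + C = \left(- \frac{18}{19}\right) \left(-1\right) \left(-4\right) + \frac{16383}{26873} = \frac{18}{19} \left(-4\right) + \frac{16383}{26873} = - \frac{72}{19} + \frac{16383}{26873} = - \frac{1623579}{510587}$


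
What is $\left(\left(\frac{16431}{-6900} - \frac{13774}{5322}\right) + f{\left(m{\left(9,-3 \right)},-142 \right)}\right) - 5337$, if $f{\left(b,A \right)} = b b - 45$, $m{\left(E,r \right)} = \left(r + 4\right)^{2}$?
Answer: $- \frac{32963748697}{6120300} \approx -5386.0$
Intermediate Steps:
$m{\left(E,r \right)} = \left(4 + r\right)^{2}$
$f{\left(b,A \right)} = -45 + b^{2}$ ($f{\left(b,A \right)} = b^{2} - 45 = -45 + b^{2}$)
$\left(\left(\frac{16431}{-6900} - \frac{13774}{5322}\right) + f{\left(m{\left(9,-3 \right)},-142 \right)}\right) - 5337 = \left(\left(\frac{16431}{-6900} - \frac{13774}{5322}\right) - \left(45 - \left(\left(4 - 3\right)^{2}\right)^{2}\right)\right) - 5337 = \left(\left(16431 \left(- \frac{1}{6900}\right) - \frac{6887}{2661}\right) - \left(45 - \left(1^{2}\right)^{2}\right)\right) - 5337 = \left(\left(- \frac{5477}{2300} - \frac{6887}{2661}\right) - \left(45 - 1^{2}\right)\right) - 5337 = \left(- \frac{30414397}{6120300} + \left(-45 + 1\right)\right) - 5337 = \left(- \frac{30414397}{6120300} - 44\right) - 5337 = - \frac{299707597}{6120300} - 5337 = - \frac{32963748697}{6120300}$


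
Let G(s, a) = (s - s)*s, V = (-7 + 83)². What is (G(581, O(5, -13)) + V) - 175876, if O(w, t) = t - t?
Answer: -170100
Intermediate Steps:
V = 5776 (V = 76² = 5776)
O(w, t) = 0
G(s, a) = 0 (G(s, a) = 0*s = 0)
(G(581, O(5, -13)) + V) - 175876 = (0 + 5776) - 175876 = 5776 - 175876 = -170100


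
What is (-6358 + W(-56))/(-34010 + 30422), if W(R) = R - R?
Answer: 3179/1794 ≈ 1.7720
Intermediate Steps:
W(R) = 0
(-6358 + W(-56))/(-34010 + 30422) = (-6358 + 0)/(-34010 + 30422) = -6358/(-3588) = -6358*(-1/3588) = 3179/1794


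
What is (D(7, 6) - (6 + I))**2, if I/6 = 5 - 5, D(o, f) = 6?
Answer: 0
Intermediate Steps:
I = 0 (I = 6*(5 - 5) = 6*0 = 0)
(D(7, 6) - (6 + I))**2 = (6 - (6 + 0))**2 = (6 - 1*6)**2 = (6 - 6)**2 = 0**2 = 0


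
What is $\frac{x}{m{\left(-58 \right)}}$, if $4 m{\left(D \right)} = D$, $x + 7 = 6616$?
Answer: $- \frac{13218}{29} \approx -455.79$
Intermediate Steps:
$x = 6609$ ($x = -7 + 6616 = 6609$)
$m{\left(D \right)} = \frac{D}{4}$
$\frac{x}{m{\left(-58 \right)}} = \frac{6609}{\frac{1}{4} \left(-58\right)} = \frac{6609}{- \frac{29}{2}} = 6609 \left(- \frac{2}{29}\right) = - \frac{13218}{29}$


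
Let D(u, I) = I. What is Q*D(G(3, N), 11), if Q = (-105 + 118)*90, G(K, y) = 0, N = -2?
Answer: 12870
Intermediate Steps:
Q = 1170 (Q = 13*90 = 1170)
Q*D(G(3, N), 11) = 1170*11 = 12870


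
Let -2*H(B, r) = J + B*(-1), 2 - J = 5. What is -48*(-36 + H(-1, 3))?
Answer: 1680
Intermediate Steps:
J = -3 (J = 2 - 1*5 = 2 - 5 = -3)
H(B, r) = 3/2 + B/2 (H(B, r) = -(-3 + B*(-1))/2 = -(-3 - B)/2 = 3/2 + B/2)
-48*(-36 + H(-1, 3)) = -48*(-36 + (3/2 + (½)*(-1))) = -48*(-36 + (3/2 - ½)) = -48*(-36 + 1) = -48*(-35) = 1680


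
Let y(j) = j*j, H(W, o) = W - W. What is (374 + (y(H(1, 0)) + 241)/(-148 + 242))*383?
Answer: 13557051/94 ≈ 1.4422e+5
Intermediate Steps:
H(W, o) = 0
y(j) = j²
(374 + (y(H(1, 0)) + 241)/(-148 + 242))*383 = (374 + (0² + 241)/(-148 + 242))*383 = (374 + (0 + 241)/94)*383 = (374 + 241*(1/94))*383 = (374 + 241/94)*383 = (35397/94)*383 = 13557051/94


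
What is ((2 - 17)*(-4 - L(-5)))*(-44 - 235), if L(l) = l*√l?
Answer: -16740 + 20925*I*√5 ≈ -16740.0 + 46790.0*I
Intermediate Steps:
L(l) = l^(3/2)
((2 - 17)*(-4 - L(-5)))*(-44 - 235) = ((2 - 17)*(-4 - (-5)^(3/2)))*(-44 - 235) = -15*(-4 - (-5)*I*√5)*(-279) = -15*(-4 + 5*I*√5)*(-279) = (60 - 75*I*√5)*(-279) = -16740 + 20925*I*√5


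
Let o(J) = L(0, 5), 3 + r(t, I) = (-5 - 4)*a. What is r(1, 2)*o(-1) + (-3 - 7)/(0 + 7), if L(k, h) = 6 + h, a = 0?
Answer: -241/7 ≈ -34.429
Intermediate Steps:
r(t, I) = -3 (r(t, I) = -3 + (-5 - 4)*0 = -3 - 9*0 = -3 + 0 = -3)
o(J) = 11 (o(J) = 6 + 5 = 11)
r(1, 2)*o(-1) + (-3 - 7)/(0 + 7) = -3*11 + (-3 - 7)/(0 + 7) = -33 - 10/7 = -241/7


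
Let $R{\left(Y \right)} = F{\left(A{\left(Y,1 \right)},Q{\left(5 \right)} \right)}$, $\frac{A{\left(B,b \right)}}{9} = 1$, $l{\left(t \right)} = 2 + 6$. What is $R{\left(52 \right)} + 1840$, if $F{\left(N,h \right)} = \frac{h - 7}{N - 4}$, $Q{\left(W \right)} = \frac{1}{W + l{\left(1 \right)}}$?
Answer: $\frac{23902}{13} \approx 1838.6$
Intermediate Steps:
$l{\left(t \right)} = 8$
$A{\left(B,b \right)} = 9$ ($A{\left(B,b \right)} = 9 \cdot 1 = 9$)
$Q{\left(W \right)} = \frac{1}{8 + W}$ ($Q{\left(W \right)} = \frac{1}{W + 8} = \frac{1}{8 + W}$)
$F{\left(N,h \right)} = \frac{-7 + h}{-4 + N}$
$R{\left(Y \right)} = - \frac{18}{13}$ ($R{\left(Y \right)} = \frac{-7 + \frac{1}{8 + 5}}{-4 + 9} = \frac{-7 + \frac{1}{13}}{5} = \frac{1}{5} \left(- \frac{90}{13}\right) = - \frac{18}{13}$)
$R{\left(52 \right)} + 1840 = - \frac{18}{13} + 1840 = \frac{23902}{13}$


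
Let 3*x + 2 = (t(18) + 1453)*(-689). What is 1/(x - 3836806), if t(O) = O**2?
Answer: -3/12734773 ≈ -2.3558e-7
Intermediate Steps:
x = -1224355/3 (x = -2/3 + ((18**2 + 1453)*(-689))/3 = -2/3 + ((324 + 1453)*(-689))/3 = -2/3 + (1777*(-689))/3 = -2/3 + (1/3)*(-1224353) = -2/3 - 1224353/3 = -1224355/3 ≈ -4.0812e+5)
1/(x - 3836806) = 1/(-1224355/3 - 3836806) = 1/(-12734773/3) = -3/12734773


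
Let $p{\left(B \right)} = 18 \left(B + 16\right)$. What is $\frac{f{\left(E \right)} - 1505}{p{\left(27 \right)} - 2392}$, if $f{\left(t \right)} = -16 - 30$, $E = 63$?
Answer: $\frac{1551}{1618} \approx 0.95859$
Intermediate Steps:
$p{\left(B \right)} = 288 + 18 B$ ($p{\left(B \right)} = 18 \left(16 + B\right) = 288 + 18 B$)
$f{\left(t \right)} = -46$
$\frac{f{\left(E \right)} - 1505}{p{\left(27 \right)} - 2392} = \frac{-46 - 1505}{\left(288 + 18 \cdot 27\right) - 2392} = - \frac{1551}{\left(288 + 486\right) - 2392} = - \frac{1551}{774 - 2392} = - \frac{1551}{-1618} = \left(-1551\right) \left(- \frac{1}{1618}\right) = \frac{1551}{1618}$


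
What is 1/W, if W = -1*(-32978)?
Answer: 1/32978 ≈ 3.0323e-5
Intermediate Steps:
W = 32978
1/W = 1/32978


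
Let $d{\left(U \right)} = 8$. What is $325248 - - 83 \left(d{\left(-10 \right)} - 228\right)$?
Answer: $306988$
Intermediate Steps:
$325248 - - 83 \left(d{\left(-10 \right)} - 228\right) = 325248 - - 83 \left(8 - 228\right) = 325248 - \left(-83\right) \left(-220\right) = 325248 - 18260 = 306988$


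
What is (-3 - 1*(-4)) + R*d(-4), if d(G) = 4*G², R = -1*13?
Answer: -831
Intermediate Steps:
R = -13
(-3 - 1*(-4)) + R*d(-4) = (-3 - 1*(-4)) - 52*(-4)² = (-3 + 4) - 52*16 = 1 - 13*64 = 1 - 832 = -831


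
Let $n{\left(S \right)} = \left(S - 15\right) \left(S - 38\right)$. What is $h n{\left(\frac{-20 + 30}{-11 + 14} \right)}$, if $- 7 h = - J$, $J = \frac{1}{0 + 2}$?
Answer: $\frac{260}{9} \approx 28.889$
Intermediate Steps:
$J = \frac{1}{2} \approx 0.5$
$n{\left(S \right)} = \left(-38 + S\right) \left(-15 + S\right)$ ($n{\left(S \right)} = \left(-15 + S\right) \left(-38 + S\right) = \left(-38 + S\right) \left(-15 + S\right)$)
$h = \frac{1}{14}$ ($h = - \frac{\left(-1\right) \frac{1}{2}}{7} = \left(- \frac{1}{7}\right) \left(- \frac{1}{2}\right) = \frac{1}{14} \approx 0.071429$)
$h n{\left(\frac{-20 + 30}{-11 + 14} \right)} = \frac{570 + \left(\frac{-20 + 30}{-11 + 14}\right)^{2} - 53 \frac{-20 + 30}{-11 + 14}}{14} = \frac{570 + \left(\frac{10}{3}\right)^{2} - 53 \cdot \frac{10}{3}}{14} = \frac{570 + \left(10 \cdot \frac{1}{3}\right)^{2} - 53 \cdot 10 \cdot \frac{1}{3}}{14} = \frac{570 + \left(\frac{10}{3}\right)^{2} - \frac{530}{3}}{14} = \frac{570 + \frac{100}{9} - \frac{530}{3}}{14} = \frac{1}{14} \cdot \frac{3640}{9} = \frac{260}{9}$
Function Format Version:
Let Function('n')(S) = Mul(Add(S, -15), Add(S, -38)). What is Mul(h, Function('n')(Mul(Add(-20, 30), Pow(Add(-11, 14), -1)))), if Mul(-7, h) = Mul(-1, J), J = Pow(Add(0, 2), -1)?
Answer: Rational(260, 9) ≈ 28.889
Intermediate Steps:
J = Rational(1, 2) (J = Pow(2, -1) = Rational(1, 2) ≈ 0.50000)
Function('n')(S) = Mul(Add(-38, S), Add(-15, S)) (Function('n')(S) = Mul(Add(-15, S), Add(-38, S)) = Mul(Add(-38, S), Add(-15, S)))
h = Rational(1, 14) (h = Mul(Rational(-1, 7), Mul(-1, Rational(1, 2))) = Mul(Rational(-1, 7), Rational(-1, 2)) = Rational(1, 14) ≈ 0.071429)
Mul(h, Function('n')(Mul(Add(-20, 30), Pow(Add(-11, 14), -1)))) = Mul(Rational(1, 14), Add(570, Pow(Mul(Add(-20, 30), Pow(Add(-11, 14), -1)), 2), Mul(-53, Mul(Add(-20, 30), Pow(Add(-11, 14), -1))))) = Mul(Rational(1, 14), Add(570, Pow(Mul(10, Pow(3, -1)), 2), Mul(-53, Mul(10, Pow(3, -1))))) = Mul(Rational(1, 14), Add(570, Pow(Mul(10, Rational(1, 3)), 2), Mul(-53, Mul(10, Rational(1, 3))))) = Mul(Rational(1, 14), Add(570, Pow(Rational(10, 3), 2), Mul(-53, Rational(10, 3)))) = Mul(Rational(1, 14), Add(570, Rational(100, 9), Rational(-530, 3))) = Mul(Rational(1, 14), Rational(3640, 9)) = Rational(260, 9)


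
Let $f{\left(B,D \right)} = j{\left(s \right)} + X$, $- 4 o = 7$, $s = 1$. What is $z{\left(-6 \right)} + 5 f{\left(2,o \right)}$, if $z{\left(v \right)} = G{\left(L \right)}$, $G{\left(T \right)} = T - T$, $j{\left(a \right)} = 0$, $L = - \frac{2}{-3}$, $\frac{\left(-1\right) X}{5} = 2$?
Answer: $-50$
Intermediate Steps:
$X = -10$ ($X = \left(-5\right) 2 = -10$)
$L = \frac{2}{3}$ ($L = \left(-2\right) \left(- \frac{1}{3}\right) = \frac{2}{3} \approx 0.66667$)
$o = - \frac{7}{4}$ ($o = \left(- \frac{1}{4}\right) 7 = - \frac{7}{4} \approx -1.75$)
$f{\left(B,D \right)} = -10$ ($f{\left(B,D \right)} = 0 - 10 = -10$)
$G{\left(T \right)} = 0$
$z{\left(v \right)} = 0$
$z{\left(-6 \right)} + 5 f{\left(2,o \right)} = 0 + 5 \left(-10\right) = 0 - 50 = -50$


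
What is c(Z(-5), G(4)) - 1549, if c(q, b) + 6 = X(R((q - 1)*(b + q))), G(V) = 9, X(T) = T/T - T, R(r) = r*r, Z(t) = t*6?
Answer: -425355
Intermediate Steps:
Z(t) = 6*t
R(r) = r²
X(T) = 1 - T
c(q, b) = -5 - (-1 + q)²*(b + q)² (c(q, b) = -6 + (1 - ((q - 1)*(b + q))²) = -6 + (1 - ((-1 + q)*(b + q))²) = -6 + (1 - (-1 + q)²*(b + q)²) = -5 - (-1 + q)²*(b + q)²)
c(Z(-5), G(4)) - 1549 = (-5 - ((6*(-5))² - 1*9 - 6*(-5) + 9*(6*(-5)))²) - 1549 = (-5 - ((-30)² - 9 - 1*(-30) + 9*(-30))²) - 1549 = (-5 - (900 - 9 + 30 - 270)²) - 1549 = (-5 - 1*651²) - 1549 = (-5 - 1*423801) - 1549 = (-5 - 423801) - 1549 = -423806 - 1549 = -425355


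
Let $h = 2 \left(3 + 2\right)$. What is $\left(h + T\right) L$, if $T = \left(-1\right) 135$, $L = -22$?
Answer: $2750$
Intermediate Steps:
$T = -135$
$h = 10$ ($h = 2 \cdot 5 = 10$)
$\left(h + T\right) L = \left(10 - 135\right) \left(-22\right) = \left(-125\right) \left(-22\right) = 2750$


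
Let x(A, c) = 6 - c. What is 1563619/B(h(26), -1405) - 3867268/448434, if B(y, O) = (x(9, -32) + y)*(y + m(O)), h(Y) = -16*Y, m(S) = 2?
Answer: 761773165/556955028 ≈ 1.3677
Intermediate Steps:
B(y, O) = (2 + y)*(38 + y) (B(y, O) = ((6 - 1*(-32)) + y)*(y + 2) = ((6 + 32) + y)*(2 + y) = (38 + y)*(2 + y) = (2 + y)*(38 + y))
1563619/B(h(26), -1405) - 3867268/448434 = 1563619/(76 + (-16*26)² + 40*(-16*26)) - 3867268/448434 = 1563619/(76 + (-416)² + 40*(-416)) - 3867268*1/448434 = 1563619/(76 + 173056 - 16640) - 1933634/224217 = 1563619/156492 - 1933634/224217 = 761773165/556955028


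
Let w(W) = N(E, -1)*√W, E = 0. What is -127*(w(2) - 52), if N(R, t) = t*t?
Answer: 6604 - 127*√2 ≈ 6424.4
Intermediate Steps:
N(R, t) = t²
w(W) = √W (w(W) = (-1)²*√W = 1*√W = √W)
-127*(w(2) - 52) = -127*(√2 - 52) = -127*(-52 + √2) = 6604 - 127*√2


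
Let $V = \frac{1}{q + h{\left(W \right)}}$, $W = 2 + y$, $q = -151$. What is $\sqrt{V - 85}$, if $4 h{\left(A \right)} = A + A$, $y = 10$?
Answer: $\frac{i \sqrt{1787270}}{145} \approx 9.2199 i$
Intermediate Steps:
$W = 12$ ($W = 2 + 10 = 12$)
$h{\left(A \right)} = \frac{A}{2}$ ($h{\left(A \right)} = \frac{A + A}{4} = \frac{2 A}{4} = \frac{A}{2}$)
$V = - \frac{1}{145}$ ($V = \frac{1}{-151 + \frac{1}{2} \cdot 12} = \frac{1}{-151 + 6} = \frac{1}{-145} = - \frac{1}{145} \approx -0.0068966$)
$\sqrt{V - 85} = \sqrt{- \frac{1}{145} - 85} = \sqrt{- \frac{12326}{145}} = \frac{i \sqrt{1787270}}{145}$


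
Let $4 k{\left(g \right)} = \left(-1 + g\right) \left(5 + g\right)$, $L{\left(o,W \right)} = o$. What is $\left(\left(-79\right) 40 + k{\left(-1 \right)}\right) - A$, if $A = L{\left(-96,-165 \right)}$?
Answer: $-3066$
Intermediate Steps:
$k{\left(g \right)} = \frac{\left(-1 + g\right) \left(5 + g\right)}{4}$
$A = -96$
$\left(\left(-79\right) 40 + k{\left(-1 \right)}\right) - A = \left(\left(-79\right) 40 - \left(\frac{9}{4} - \frac{1}{4}\right)\right) - -96 = \left(-3160 - 2\right) + 96 = -3162 + 96 = -3066$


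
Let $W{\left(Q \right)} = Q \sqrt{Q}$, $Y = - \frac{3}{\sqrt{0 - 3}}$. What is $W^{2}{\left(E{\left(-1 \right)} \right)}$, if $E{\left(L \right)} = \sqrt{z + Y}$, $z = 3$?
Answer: $\left(3 + i \sqrt{3}\right)^{\frac{3}{2}} \approx 4.559 + 4.559 i$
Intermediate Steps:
$Y = i \sqrt{3}$ ($Y = - \frac{3}{\sqrt{-3}} = - \frac{3}{i \sqrt{3}} = - 3 \left(- \frac{i \sqrt{3}}{3}\right) = i \sqrt{3} \approx 1.732 i$)
$E{\left(L \right)} = \sqrt{3 + i \sqrt{3}}$
$W{\left(Q \right)} = Q^{\frac{3}{2}}$
$W^{2}{\left(E{\left(-1 \right)} \right)} = \left(\left(\sqrt{3 + i \sqrt{3}}\right)^{\frac{3}{2}}\right)^{2} = \left(\left(3 + i \sqrt{3}\right)^{\frac{3}{4}}\right)^{2} = \left(3 + i \sqrt{3}\right)^{\frac{3}{2}}$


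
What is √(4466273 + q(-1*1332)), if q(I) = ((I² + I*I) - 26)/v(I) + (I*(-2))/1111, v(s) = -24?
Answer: √191891592864939/6666 ≈ 2078.1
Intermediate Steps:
q(I) = 13/12 - 2*I/1111 - I²/12 (q(I) = ((I² + I*I) - 26)/(-24) + (I*(-2))/1111 = ((I² + I²) - 26)*(-1/24) - 2*I*(1/1111) = (2*I² - 26)*(-1/24) - 2*I/1111 = (-26 + 2*I²)*(-1/24) - 2*I/1111 = (13/12 - I²/12) - 2*I/1111 = 13/12 - 2*I/1111 - I²/12)
√(4466273 + q(-1*1332)) = √(4466273 + (13/12 - (-2)*1332/1111 - (-1*1332)²/12)) = √(4466273 + (13/12 - 2/1111*(-1332) - 1/12*(-1332)²)) = √(4466273 + (13/12 + 2664/1111 - 1/12*1774224)) = √(4466273 + (13/12 + 2664/1111 - 147852)) = √(4466273 - 1971116453/13332) = √(57573235183/13332) = √191891592864939/6666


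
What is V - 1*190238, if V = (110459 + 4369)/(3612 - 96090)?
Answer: -2932157432/15413 ≈ -1.9024e+5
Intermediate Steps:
V = -19138/15413 (V = 114828/(-92478) = 114828*(-1/92478) = -19138/15413 ≈ -1.2417)
V - 1*190238 = -19138/15413 - 1*190238 = -19138/15413 - 190238 = -2932157432/15413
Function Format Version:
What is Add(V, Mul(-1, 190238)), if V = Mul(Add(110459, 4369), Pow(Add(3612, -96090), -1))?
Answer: Rational(-2932157432, 15413) ≈ -1.9024e+5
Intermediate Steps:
V = Rational(-19138, 15413) (V = Mul(114828, Pow(-92478, -1)) = Mul(114828, Rational(-1, 92478)) = Rational(-19138, 15413) ≈ -1.2417)
Add(V, Mul(-1, 190238)) = Add(Rational(-19138, 15413), Mul(-1, 190238)) = Add(Rational(-19138, 15413), -190238) = Rational(-2932157432, 15413)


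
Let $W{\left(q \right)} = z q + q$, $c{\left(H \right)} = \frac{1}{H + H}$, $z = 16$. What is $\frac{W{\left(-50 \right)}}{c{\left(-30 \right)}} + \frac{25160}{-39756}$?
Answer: $\frac{506882710}{9939} \approx 50999.0$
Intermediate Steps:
$c{\left(H \right)} = \frac{1}{2 H}$
$W{\left(q \right)} = 17 q$ ($W{\left(q \right)} = 16 q + q = 17 q$)
$\frac{W{\left(-50 \right)}}{c{\left(-30 \right)}} + \frac{25160}{-39756} = \frac{17 \left(-50\right)}{\frac{1}{2} \frac{1}{-30}} + \frac{25160}{-39756} = - \frac{850}{\frac{1}{2} \left(- \frac{1}{30}\right)} + 25160 \left(- \frac{1}{39756}\right) = - \frac{850}{- \frac{1}{60}} - \frac{6290}{9939} = \left(-850\right) \left(-60\right) - \frac{6290}{9939} = 51000 - \frac{6290}{9939} = \frac{506882710}{9939}$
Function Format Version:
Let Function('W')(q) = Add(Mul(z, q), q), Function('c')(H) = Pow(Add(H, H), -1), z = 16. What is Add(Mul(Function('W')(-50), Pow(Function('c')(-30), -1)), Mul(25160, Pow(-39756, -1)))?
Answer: Rational(506882710, 9939) ≈ 50999.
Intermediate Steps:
Function('c')(H) = Mul(Rational(1, 2), Pow(H, -1)) (Function('c')(H) = Pow(Mul(2, H), -1) = Mul(Rational(1, 2), Pow(H, -1)))
Function('W')(q) = Mul(17, q) (Function('W')(q) = Add(Mul(16, q), q) = Mul(17, q))
Add(Mul(Function('W')(-50), Pow(Function('c')(-30), -1)), Mul(25160, Pow(-39756, -1))) = Add(Mul(Mul(17, -50), Pow(Mul(Rational(1, 2), Pow(-30, -1)), -1)), Mul(25160, Pow(-39756, -1))) = Add(Mul(-850, Pow(Mul(Rational(1, 2), Rational(-1, 30)), -1)), Mul(25160, Rational(-1, 39756))) = Add(Mul(-850, Pow(Rational(-1, 60), -1)), Rational(-6290, 9939)) = Add(Mul(-850, -60), Rational(-6290, 9939)) = Add(51000, Rational(-6290, 9939)) = Rational(506882710, 9939)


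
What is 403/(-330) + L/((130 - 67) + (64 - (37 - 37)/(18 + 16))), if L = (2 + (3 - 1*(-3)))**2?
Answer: -30061/41910 ≈ -0.71727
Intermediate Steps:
L = 64 (L = (2 + (3 + 3))**2 = (2 + 6)**2 = 8**2 = 64)
403/(-330) + L/((130 - 67) + (64 - (37 - 37)/(18 + 16))) = 403/(-330) + 64/((130 - 67) + (64 - (37 - 37)/(18 + 16))) = 403*(-1/330) + 64/(63 + (64 - 0/34)) = -403/330 + 64/(63 + (64 - 0/34)) = -403/330 + 64/(63 + (64 - 1*0)) = -403/330 + 64/(63 + (64 + 0)) = -403/330 + 64/(63 + 64) = -403/330 + 64/127 = -30061/41910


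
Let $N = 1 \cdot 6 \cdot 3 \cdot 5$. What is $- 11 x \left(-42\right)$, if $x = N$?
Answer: $41580$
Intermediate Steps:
$N = 90$ ($N = 6 \cdot 15 = 90$)
$x = 90$
$- 11 x \left(-42\right) = \left(-11\right) 90 \left(-42\right) = \left(-990\right) \left(-42\right) = 41580$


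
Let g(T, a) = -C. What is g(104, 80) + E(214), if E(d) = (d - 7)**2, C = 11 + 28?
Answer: 42810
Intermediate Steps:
C = 39
g(T, a) = -39 (g(T, a) = -1*39 = -39)
E(d) = (-7 + d)**2
g(104, 80) + E(214) = -39 + (-7 + 214)**2 = -39 + 207**2 = -39 + 42849 = 42810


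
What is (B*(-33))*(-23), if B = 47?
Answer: 35673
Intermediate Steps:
(B*(-33))*(-23) = (47*(-33))*(-23) = -1551*(-23) = 35673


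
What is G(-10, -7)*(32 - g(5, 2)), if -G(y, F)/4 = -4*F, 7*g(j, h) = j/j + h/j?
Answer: -17808/5 ≈ -3561.6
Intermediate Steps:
g(j, h) = ⅐ + h/(7*j) (g(j, h) = (j/j + h/j)/7 = (1 + h/j)/7 = ⅐ + h/(7*j))
G(y, F) = 16*F (G(y, F) = -(-16)*F = 16*F)
G(-10, -7)*(32 - g(5, 2)) = (16*(-7))*(32 - (2 + 5)/(7*5)) = -112*(32 - 7/(7*5)) = -112*(32 - 1*⅕) = -112*(32 - ⅕) = -112*159/5 = -17808/5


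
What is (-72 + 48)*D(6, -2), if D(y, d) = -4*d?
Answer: -192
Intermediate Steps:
(-72 + 48)*D(6, -2) = (-72 + 48)*(-4*(-2)) = -24*8 = -192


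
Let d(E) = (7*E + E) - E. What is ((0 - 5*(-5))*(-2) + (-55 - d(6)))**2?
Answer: 21609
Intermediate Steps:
d(E) = 7*E (d(E) = 8*E - E = 7*E)
((0 - 5*(-5))*(-2) + (-55 - d(6)))**2 = ((0 - 5*(-5))*(-2) + (-55 - 7*6))**2 = ((0 + 25)*(-2) + (-55 - 1*42))**2 = (25*(-2) + (-55 - 42))**2 = (-50 - 97)**2 = (-147)**2 = 21609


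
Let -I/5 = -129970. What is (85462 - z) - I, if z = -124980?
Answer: -439408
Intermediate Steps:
I = 649850 (I = -5*(-129970) = 649850)
(85462 - z) - I = (85462 - 1*(-124980)) - 1*649850 = (85462 + 124980) - 649850 = 210442 - 649850 = -439408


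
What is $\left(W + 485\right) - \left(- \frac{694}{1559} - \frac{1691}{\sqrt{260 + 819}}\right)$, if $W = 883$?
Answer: $\frac{2133406}{1559} + \frac{1691 \sqrt{1079}}{1079} \approx 1419.9$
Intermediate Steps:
$\left(W + 485\right) - \left(- \frac{694}{1559} - \frac{1691}{\sqrt{260 + 819}}\right) = \left(883 + 485\right) - \left(- \frac{694}{1559} - \frac{1691}{\sqrt{260 + 819}}\right) = 1368 - \left(- \frac{694}{1559} - \frac{1691}{\sqrt{1079}}\right) = 1368 + \left(\frac{694}{1559} + 1691 \frac{\sqrt{1079}}{1079}\right) = 1368 + \left(\frac{694}{1559} + \frac{1691 \sqrt{1079}}{1079}\right) = \frac{2133406}{1559} + \frac{1691 \sqrt{1079}}{1079}$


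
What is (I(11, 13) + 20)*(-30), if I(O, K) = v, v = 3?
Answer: -690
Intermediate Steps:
I(O, K) = 3
(I(11, 13) + 20)*(-30) = (3 + 20)*(-30) = 23*(-30) = -690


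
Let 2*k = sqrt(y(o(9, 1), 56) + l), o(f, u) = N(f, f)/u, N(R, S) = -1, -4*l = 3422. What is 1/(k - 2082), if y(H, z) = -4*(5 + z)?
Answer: -5552/11559997 - 2*I*sqrt(4398)/34679991 ≈ -0.00048028 - 3.8245e-6*I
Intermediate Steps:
l = -1711/2 (l = -1/4*3422 = -1711/2 ≈ -855.50)
o(f, u) = -1/u
y(H, z) = -20 - 4*z
k = I*sqrt(4398)/4 (k = sqrt((-20 - 4*56) - 1711/2)/2 = sqrt((-20 - 224) - 1711/2)/2 = sqrt(-244 - 1711/2)/2 = sqrt(-2199/2)/2 = (I*sqrt(4398)/2)/2 = I*sqrt(4398)/4 ≈ 16.579*I)
1/(k - 2082) = 1/(I*sqrt(4398)/4 - 2082) = 1/(-2082 + I*sqrt(4398)/4)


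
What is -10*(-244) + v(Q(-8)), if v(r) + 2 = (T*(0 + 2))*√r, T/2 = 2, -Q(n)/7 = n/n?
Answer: 2438 + 8*I*√7 ≈ 2438.0 + 21.166*I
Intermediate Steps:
Q(n) = -7 (Q(n) = -7*n/n = -7*1 = -7)
T = 4 (T = 2*2 = 4)
v(r) = -2 + 8*√r (v(r) = -2 + (4*(0 + 2))*√r = -2 + (4*2)*√r = -2 + 8*√r)
-10*(-244) + v(Q(-8)) = -10*(-244) + (-2 + 8*√(-7)) = 2440 + (-2 + 8*(I*√7)) = 2440 + (-2 + 8*I*√7) = 2438 + 8*I*√7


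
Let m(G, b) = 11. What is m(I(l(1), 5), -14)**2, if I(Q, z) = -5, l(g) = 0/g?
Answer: 121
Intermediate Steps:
l(g) = 0
m(I(l(1), 5), -14)**2 = 11**2 = 121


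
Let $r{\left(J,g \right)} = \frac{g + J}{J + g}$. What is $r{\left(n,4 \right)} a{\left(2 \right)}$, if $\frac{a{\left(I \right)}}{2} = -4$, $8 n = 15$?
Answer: $-8$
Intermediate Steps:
$n = \frac{15}{8}$ ($n = \frac{1}{8} \cdot 15 = \frac{15}{8} \approx 1.875$)
$a{\left(I \right)} = -8$ ($a{\left(I \right)} = 2 \left(-4\right) = -8$)
$r{\left(J,g \right)} = 1$ ($r{\left(J,g \right)} = \frac{J + g}{J + g} = 1$)
$r{\left(n,4 \right)} a{\left(2 \right)} = 1 \left(-8\right) = -8$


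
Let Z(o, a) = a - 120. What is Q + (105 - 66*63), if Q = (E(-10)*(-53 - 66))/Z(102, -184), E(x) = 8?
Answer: -153895/38 ≈ -4049.9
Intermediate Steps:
Z(o, a) = -120 + a
Q = 119/38 (Q = (8*(-53 - 66))/(-120 - 184) = (8*(-119))/(-304) = -952*(-1/304) = 119/38 ≈ 3.1316)
Q + (105 - 66*63) = 119/38 + (105 - 66*63) = 119/38 + (105 - 4158) = 119/38 - 4053 = -153895/38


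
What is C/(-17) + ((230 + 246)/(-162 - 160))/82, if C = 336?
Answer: -317137/16031 ≈ -19.783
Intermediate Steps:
C/(-17) + ((230 + 246)/(-162 - 160))/82 = 336/(-17) + ((230 + 246)/(-162 - 160))/82 = 336*(-1/17) + (476/(-322))*(1/82) = -336/17 + (476*(-1/322))*(1/82) = -336/17 - 34/23*1/82 = -336/17 - 17/943 = -317137/16031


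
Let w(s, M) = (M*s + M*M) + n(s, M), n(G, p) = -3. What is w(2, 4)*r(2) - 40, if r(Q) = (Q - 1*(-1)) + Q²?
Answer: 107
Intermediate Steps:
r(Q) = 1 + Q + Q² (r(Q) = (Q + 1) + Q² = (1 + Q) + Q² = 1 + Q + Q²)
w(s, M) = -3 + M² + M*s (w(s, M) = (M*s + M*M) - 3 = (M*s + M²) - 3 = (M² + M*s) - 3 = -3 + M² + M*s)
w(2, 4)*r(2) - 40 = (-3 + 4² + 4*2)*(1 + 2 + 2²) - 40 = (-3 + 16 + 8)*(1 + 2 + 4) - 40 = 21*7 - 40 = 147 - 40 = 107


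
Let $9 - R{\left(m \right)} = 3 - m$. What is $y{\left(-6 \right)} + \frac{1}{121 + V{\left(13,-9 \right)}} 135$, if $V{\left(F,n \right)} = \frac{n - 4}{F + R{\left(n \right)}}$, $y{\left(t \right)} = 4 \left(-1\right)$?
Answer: $- \frac{382}{133} \approx -2.8722$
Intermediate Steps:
$y{\left(t \right)} = -4$
$R{\left(m \right)} = 6 + m$ ($R{\left(m \right)} = 9 - \left(3 - m\right) = 9 + \left(-3 + m\right) = 6 + m$)
$V{\left(F,n \right)} = \frac{-4 + n}{6 + F + n}$ ($V{\left(F,n \right)} = \frac{n - 4}{F + \left(6 + n\right)} = \frac{-4 + n}{6 + F + n}$)
$y{\left(-6 \right)} + \frac{1}{121 + V{\left(13,-9 \right)}} 135 = -4 + \frac{1}{121 + \frac{-4 - 9}{6 + 13 - 9}} \cdot 135 = -4 + \frac{1}{121 + \frac{1}{10} \left(-13\right)} 135 = -4 + \frac{1}{121 - \frac{13}{10}} \cdot 135 = -4 + \frac{1}{\frac{1197}{10}} \cdot 135 = -4 + \frac{10}{1197} \cdot 135 = -4 + \frac{150}{133} = - \frac{382}{133}$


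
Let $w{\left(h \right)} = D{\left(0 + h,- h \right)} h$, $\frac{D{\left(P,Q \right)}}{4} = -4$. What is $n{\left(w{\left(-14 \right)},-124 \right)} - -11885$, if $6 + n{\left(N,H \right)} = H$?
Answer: $11755$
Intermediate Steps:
$D{\left(P,Q \right)} = -16$ ($D{\left(P,Q \right)} = 4 \left(-4\right) = -16$)
$w{\left(h \right)} = - 16 h$
$n{\left(N,H \right)} = -6 + H$
$n{\left(w{\left(-14 \right)},-124 \right)} - -11885 = \left(-6 - 124\right) - -11885 = -130 + 11885 = 11755$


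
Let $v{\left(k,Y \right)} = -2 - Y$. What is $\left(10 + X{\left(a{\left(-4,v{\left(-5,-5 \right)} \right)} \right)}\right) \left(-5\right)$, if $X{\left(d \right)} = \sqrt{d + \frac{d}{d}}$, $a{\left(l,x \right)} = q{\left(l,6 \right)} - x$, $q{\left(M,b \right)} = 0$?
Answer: $-50 - 5 i \sqrt{2} \approx -50.0 - 7.0711 i$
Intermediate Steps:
$a{\left(l,x \right)} = - x$ ($a{\left(l,x \right)} = 0 - x = - x$)
$X{\left(d \right)} = \sqrt{1 + d}$ ($X{\left(d \right)} = \sqrt{d + 1} = \sqrt{1 + d}$)
$\left(10 + X{\left(a{\left(-4,v{\left(-5,-5 \right)} \right)} \right)}\right) \left(-5\right) = \left(10 + \sqrt{1 - \left(-2 - -5\right)}\right) \left(-5\right) = \left(10 + \sqrt{1 - \left(-2 + 5\right)}\right) \left(-5\right) = \left(10 + \sqrt{1 - 3}\right) \left(-5\right) = \left(10 + \sqrt{-2}\right) \left(-5\right) = \left(10 + i \sqrt{2}\right) \left(-5\right) = -50 - 5 i \sqrt{2}$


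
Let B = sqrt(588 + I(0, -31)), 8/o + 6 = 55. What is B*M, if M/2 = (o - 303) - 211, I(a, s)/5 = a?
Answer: -100712*sqrt(3)/7 ≈ -24920.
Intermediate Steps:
o = 8/49 (o = 8/(-6 + 55) = 8/49 ≈ 0.16327)
I(a, s) = 5*a
M = -50356/49 (M = 2*((8/49 - 303) - 211) = 2*(-14839/49 - 211) = 2*(-25178/49) = -50356/49 ≈ -1027.7)
B = 14*sqrt(3) (B = sqrt(588 + 5*0) = sqrt(588 + 0) = sqrt(588) = 14*sqrt(3) ≈ 24.249)
B*M = (14*sqrt(3))*(-50356/49) = -100712*sqrt(3)/7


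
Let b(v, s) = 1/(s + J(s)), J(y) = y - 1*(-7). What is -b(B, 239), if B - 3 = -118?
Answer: -1/485 ≈ -0.0020619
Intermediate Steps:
B = -115 (B = 3 - 118 = -115)
J(y) = 7 + y (J(y) = y + 7 = 7 + y)
b(v, s) = 1/(7 + 2*s) (b(v, s) = 1/(s + (7 + s)) = 1/(7 + 2*s))
-b(B, 239) = -1/(7 + 2*239) = -1/(7 + 478) = -1/485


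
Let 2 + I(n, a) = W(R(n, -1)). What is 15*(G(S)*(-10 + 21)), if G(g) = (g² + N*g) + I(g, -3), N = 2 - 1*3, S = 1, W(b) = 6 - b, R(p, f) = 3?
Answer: 165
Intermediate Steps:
I(n, a) = 1 (I(n, a) = -2 + (6 - 1*3) = -2 + (6 - 3) = -2 + 3 = 1)
N = -1 (N = 2 - 3 = -1)
G(g) = 1 + g² - g (G(g) = (g² - g) + 1 = 1 + g² - g)
15*(G(S)*(-10 + 21)) = 15*((1 + 1² - 1*1)*(-10 + 21)) = 15*((1 + 1 - 1)*11) = 15*(1*11) = 15*11 = 165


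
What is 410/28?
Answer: 205/14 ≈ 14.643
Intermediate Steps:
410/28 = 410*(1/28) = 205/14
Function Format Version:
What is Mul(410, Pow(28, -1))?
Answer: Rational(205, 14) ≈ 14.643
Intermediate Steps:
Mul(410, Pow(28, -1)) = Mul(410, Rational(1, 28)) = Rational(205, 14)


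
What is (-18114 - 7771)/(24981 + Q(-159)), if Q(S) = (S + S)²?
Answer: -5177/25221 ≈ -0.20527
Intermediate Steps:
Q(S) = 4*S² (Q(S) = (2*S)² = 4*S²)
(-18114 - 7771)/(24981 + Q(-159)) = (-18114 - 7771)/(24981 + 4*(-159)²) = -25885/(24981 + 4*25281) = -25885/(24981 + 101124) = -25885/126105 = -25885*1/126105 = -5177/25221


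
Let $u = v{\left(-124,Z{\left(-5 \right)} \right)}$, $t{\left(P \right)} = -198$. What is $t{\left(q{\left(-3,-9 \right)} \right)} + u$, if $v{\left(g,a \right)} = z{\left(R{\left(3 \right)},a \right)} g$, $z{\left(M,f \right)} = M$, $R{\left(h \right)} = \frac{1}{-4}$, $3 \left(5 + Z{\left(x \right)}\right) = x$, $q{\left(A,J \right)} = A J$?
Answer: $-167$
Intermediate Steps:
$Z{\left(x \right)} = -5 + \frac{x}{3}$
$R{\left(h \right)} = - \frac{1}{4}$
$v{\left(g,a \right)} = - \frac{g}{4}$
$u = 31$ ($u = \left(- \frac{1}{4}\right) \left(-124\right) = 31$)
$t{\left(q{\left(-3,-9 \right)} \right)} + u = -198 + 31 = -167$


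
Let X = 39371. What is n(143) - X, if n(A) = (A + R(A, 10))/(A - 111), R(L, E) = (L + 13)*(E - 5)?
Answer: -1258949/32 ≈ -39342.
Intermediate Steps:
R(L, E) = (-5 + E)*(13 + L) (R(L, E) = (13 + L)*(-5 + E) = (-5 + E)*(13 + L))
n(A) = (65 + 6*A)/(-111 + A) (n(A) = (A + (-65 - 5*A + 13*10 + 10*A))/(A - 111) = (A + (-65 - 5*A + 130 + 10*A))/(-111 + A) = (A + (65 + 5*A))/(-111 + A) = (65 + 6*A)/(-111 + A))
n(143) - X = (65 + 6*143)/(-111 + 143) - 1*39371 = (65 + 858)/32 - 39371 = (1/32)*923 - 39371 = 923/32 - 39371 = -1258949/32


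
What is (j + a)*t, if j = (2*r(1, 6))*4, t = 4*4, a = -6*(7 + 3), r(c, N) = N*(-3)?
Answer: -3264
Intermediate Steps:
r(c, N) = -3*N
a = -60 (a = -6*10 = -60)
t = 16
j = -144 (j = (2*(-3*6))*4 = (2*(-18))*4 = -36*4 = -144)
(j + a)*t = (-144 - 60)*16 = -204*16 = -3264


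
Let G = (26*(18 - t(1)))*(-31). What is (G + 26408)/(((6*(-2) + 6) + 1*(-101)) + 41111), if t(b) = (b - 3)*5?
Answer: 320/3417 ≈ 0.093649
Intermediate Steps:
t(b) = -15 + 5*b (t(b) = (-3 + b)*5 = -15 + 5*b)
G = -22568 (G = (26*(18 - (-15 + 5*1)))*(-31) = (26*(18 - (-15 + 5)))*(-31) = (26*(18 - 1*(-10)))*(-31) = (26*(18 + 10))*(-31) = (26*28)*(-31) = 728*(-31) = -22568)
(G + 26408)/(((6*(-2) + 6) + 1*(-101)) + 41111) = (-22568 + 26408)/(((6*(-2) + 6) + 1*(-101)) + 41111) = 3840/(((-12 + 6) - 101) + 41111) = 3840/((-6 - 101) + 41111) = 3840/(-107 + 41111) = 3840/41004 = 3840*(1/41004) = 320/3417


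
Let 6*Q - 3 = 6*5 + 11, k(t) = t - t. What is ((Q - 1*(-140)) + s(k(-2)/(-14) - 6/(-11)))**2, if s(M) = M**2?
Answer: 2871888100/131769 ≈ 21795.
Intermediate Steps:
k(t) = 0
Q = 22/3 (Q = 1/2 + (6*5 + 11)/6 = 1/2 + (30 + 11)/6 = 1/2 + (1/6)*41 = 1/2 + 41/6 = 22/3 ≈ 7.3333)
((Q - 1*(-140)) + s(k(-2)/(-14) - 6/(-11)))**2 = ((22/3 - 1*(-140)) + (0/(-14) - 6/(-11))**2)**2 = ((22/3 + 140) + (0*(-1/14) - 6*(-1/11))**2)**2 = (442/3 + (0 + 6/11)**2)**2 = (442/3 + (6/11)**2)**2 = (442/3 + 36/121)**2 = (53590/363)**2 = 2871888100/131769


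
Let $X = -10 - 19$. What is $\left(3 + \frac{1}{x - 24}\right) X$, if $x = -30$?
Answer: $- \frac{4669}{54} \approx -86.463$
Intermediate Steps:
$X = -29$
$\left(3 + \frac{1}{x - 24}\right) X = \left(3 + \frac{1}{-30 - 24}\right) \left(-29\right) = \left(3 + \frac{1}{-54}\right) \left(-29\right) = \left(3 - \frac{1}{54}\right) \left(-29\right) = \frac{161}{54} \left(-29\right) = - \frac{4669}{54}$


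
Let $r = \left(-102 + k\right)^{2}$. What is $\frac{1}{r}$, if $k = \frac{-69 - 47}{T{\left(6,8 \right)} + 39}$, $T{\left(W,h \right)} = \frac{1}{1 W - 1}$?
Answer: $\frac{2401}{26450449} \approx 9.0773 \cdot 10^{-5}$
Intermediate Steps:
$T{\left(W,h \right)} = \frac{1}{-1 + W}$ ($T{\left(W,h \right)} = \frac{1}{W - 1} = \frac{1}{-1 + W}$)
$k = - \frac{145}{49}$ ($k = \frac{-69 - 47}{\frac{1}{-1 + 6} + 39} = - \frac{116}{\frac{1}{5} + 39} = - \frac{116}{\frac{196}{5}} = \left(-116\right) \frac{5}{196} = - \frac{145}{49} \approx -2.9592$)
$r = \frac{26450449}{2401}$ ($r = \left(-102 - \frac{145}{49}\right)^{2} = \left(- \frac{5143}{49}\right)^{2} = \frac{26450449}{2401} \approx 11016.0$)
$\frac{1}{r} = \frac{1}{\frac{26450449}{2401}} = \frac{2401}{26450449}$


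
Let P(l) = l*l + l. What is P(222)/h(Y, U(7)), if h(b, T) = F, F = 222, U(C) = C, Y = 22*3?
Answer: 223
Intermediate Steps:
Y = 66
P(l) = l + l² (P(l) = l² + l = l + l²)
h(b, T) = 222
P(222)/h(Y, U(7)) = (222*(1 + 222))/222 = (222*223)*(1/222) = 49506*(1/222) = 223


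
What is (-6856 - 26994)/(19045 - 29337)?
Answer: 16925/5146 ≈ 3.2890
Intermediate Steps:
(-6856 - 26994)/(19045 - 29337) = -33850/(-10292) = -33850*(-1/10292) = 16925/5146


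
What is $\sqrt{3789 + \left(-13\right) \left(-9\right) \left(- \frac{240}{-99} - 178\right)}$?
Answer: $\frac{i \sqrt{2027157}}{11} \approx 129.43 i$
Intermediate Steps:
$\sqrt{3789 + \left(-13\right) \left(-9\right) \left(- \frac{240}{-99} - 178\right)} = \sqrt{3789 + 117 \left(\left(-240\right) \left(- \frac{1}{99}\right) - 178\right)} = \sqrt{3789 + 117 \left(\frac{80}{33} - 178\right)} = \sqrt{3789 + 117 \left(- \frac{5794}{33}\right)} = \sqrt{3789 - \frac{225966}{11}} = \sqrt{- \frac{184287}{11}} = \frac{i \sqrt{2027157}}{11}$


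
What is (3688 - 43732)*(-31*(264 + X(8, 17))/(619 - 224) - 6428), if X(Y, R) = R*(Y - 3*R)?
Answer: 101094401652/395 ≈ 2.5594e+8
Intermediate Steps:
(3688 - 43732)*(-31*(264 + X(8, 17))/(619 - 224) - 6428) = (3688 - 43732)*(-31*(264 + 17*(8 - 3*17))/(619 - 224) - 6428) = -40044*(-31*(264 + 17*(8 - 51))/395 - 6428) = -40044*(-31*(264 + 17*(-43))/395 - 6428) = -40044*(-31*(264 - 731)/395 - 6428) = -40044*(-(-14477)/395 - 6428) = -40044*(-31*(-467/395) - 6428) = -40044*(14477/395 - 6428) = -40044*(-2524583/395) = 101094401652/395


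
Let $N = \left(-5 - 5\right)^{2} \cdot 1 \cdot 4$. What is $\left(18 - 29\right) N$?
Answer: $-4400$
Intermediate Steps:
$N = 400$ ($N = \left(-10\right)^{2} \cdot 1 \cdot 4 = 100 \cdot 1 \cdot 4 = 100 \cdot 4 = 400$)
$\left(18 - 29\right) N = \left(18 - 29\right) 400 = \left(-11\right) 400 = -4400$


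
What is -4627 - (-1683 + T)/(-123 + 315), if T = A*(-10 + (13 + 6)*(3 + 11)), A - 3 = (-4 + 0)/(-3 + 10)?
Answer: -6211259/1344 ≈ -4621.5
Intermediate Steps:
A = 17/7 (A = 3 + (-4 + 0)/(-3 + 10) = 3 - 4/7 = 17/7 ≈ 2.4286)
T = 4352/7 (T = 17*(-10 + (13 + 6)*(3 + 11))/7 = 17*(-10 + 19*14)/7 = 17*(-10 + 266)/7 = (17/7)*256 = 4352/7 ≈ 621.71)
-4627 - (-1683 + T)/(-123 + 315) = -4627 - (-1683 + 4352/7)/(-123 + 315) = -4627 - (-7429)/(7*192) = -4627 - 1*(-7429/1344) = -4627 + 7429/1344 = -6211259/1344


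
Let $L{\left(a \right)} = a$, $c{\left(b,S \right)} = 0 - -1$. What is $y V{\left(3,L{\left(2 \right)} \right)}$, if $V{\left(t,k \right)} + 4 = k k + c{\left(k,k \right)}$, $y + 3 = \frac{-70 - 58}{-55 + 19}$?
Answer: $\frac{5}{9} \approx 0.55556$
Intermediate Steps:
$c{\left(b,S \right)} = 1$ ($c{\left(b,S \right)} = 0 + 1 = 1$)
$y = \frac{5}{9}$ ($y = -3 + \frac{-70 - 58}{-55 + 19} = -3 - \frac{128}{-36} = -3 - - \frac{32}{9} = -3 + \frac{32}{9} = \frac{5}{9} \approx 0.55556$)
$V{\left(t,k \right)} = -3 + k^{2}$ ($V{\left(t,k \right)} = -4 + \left(k k + 1\right) = -4 + \left(k^{2} + 1\right) = -4 + \left(1 + k^{2}\right) = -3 + k^{2}$)
$y V{\left(3,L{\left(2 \right)} \right)} = \frac{5 \left(-3 + 2^{2}\right)}{9} = \frac{5 \left(-3 + 4\right)}{9} = \frac{5}{9} \cdot 1 = \frac{5}{9}$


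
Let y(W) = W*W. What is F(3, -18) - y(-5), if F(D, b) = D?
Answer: -22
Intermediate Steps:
y(W) = W²
F(3, -18) - y(-5) = 3 - 1*(-5)² = 3 - 1*25 = 3 - 25 = -22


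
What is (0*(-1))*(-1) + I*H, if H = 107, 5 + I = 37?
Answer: 3424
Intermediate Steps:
I = 32 (I = -5 + 37 = 32)
(0*(-1))*(-1) + I*H = (0*(-1))*(-1) + 32*107 = 0*(-1) + 3424 = 0 + 3424 = 3424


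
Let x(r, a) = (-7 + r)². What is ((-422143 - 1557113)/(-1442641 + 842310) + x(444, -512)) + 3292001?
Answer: 2090936842326/600331 ≈ 3.4830e+6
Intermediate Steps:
((-422143 - 1557113)/(-1442641 + 842310) + x(444, -512)) + 3292001 = ((-422143 - 1557113)/(-1442641 + 842310) + (-7 + 444)²) + 3292001 = (-1979256/(-600331) + 437²) + 3292001 = (-1979256*(-1/600331) + 190969) + 3292001 = (1979256/600331 + 190969) + 3292001 = 114646589995/600331 + 3292001 = 2090936842326/600331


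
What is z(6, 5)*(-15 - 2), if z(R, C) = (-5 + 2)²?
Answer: -153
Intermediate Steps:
z(R, C) = 9 (z(R, C) = (-3)² = 9)
z(6, 5)*(-15 - 2) = 9*(-15 - 2) = 9*(-17) = -153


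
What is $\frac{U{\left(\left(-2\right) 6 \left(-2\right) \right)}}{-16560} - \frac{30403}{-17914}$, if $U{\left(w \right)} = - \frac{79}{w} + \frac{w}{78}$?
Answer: $\frac{6042325619}{3559870080} \approx 1.6973$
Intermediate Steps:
$U{\left(w \right)} = - \frac{79}{w} + \frac{w}{78}$ ($U{\left(w \right)} = - \frac{79}{w} + w \frac{1}{78} = - \frac{79}{w} + \frac{w}{78}$)
$\frac{U{\left(\left(-2\right) 6 \left(-2\right) \right)}}{-16560} - \frac{30403}{-17914} = \frac{- \frac{79}{\left(-2\right) 6 \left(-2\right)} + \frac{\left(-2\right) 6 \left(-2\right)}{78}}{-16560} - \frac{30403}{-17914} = \left(- \frac{79}{\left(-12\right) \left(-2\right)} + \frac{\left(-12\right) \left(-2\right)}{78}\right) \left(- \frac{1}{16560}\right) - - \frac{30403}{17914} = \left(- \frac{79}{24} + \frac{1}{78} \cdot 24\right) \left(- \frac{1}{16560}\right) + \frac{30403}{17914} = \left(\left(-79\right) \frac{1}{24} + \frac{4}{13}\right) \left(- \frac{1}{16560}\right) + \frac{30403}{17914} = \left(- \frac{79}{24} + \frac{4}{13}\right) \left(- \frac{1}{16560}\right) + \frac{30403}{17914} = \left(- \frac{931}{312}\right) \left(- \frac{1}{16560}\right) + \frac{30403}{17914} = \frac{931}{5166720} + \frac{30403}{17914} = \frac{6042325619}{3559870080}$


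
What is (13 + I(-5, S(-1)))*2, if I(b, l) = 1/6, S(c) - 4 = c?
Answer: 79/3 ≈ 26.333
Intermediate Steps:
S(c) = 4 + c
I(b, l) = ⅙
(13 + I(-5, S(-1)))*2 = (13 + ⅙)*2 = (79/6)*2 = 79/3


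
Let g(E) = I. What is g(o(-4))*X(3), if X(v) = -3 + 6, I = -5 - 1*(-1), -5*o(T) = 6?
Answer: -12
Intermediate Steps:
o(T) = -6/5 (o(T) = -⅕*6 = -6/5)
I = -4 (I = -5 + 1 = -4)
X(v) = 3
g(E) = -4
g(o(-4))*X(3) = -4*3 = -12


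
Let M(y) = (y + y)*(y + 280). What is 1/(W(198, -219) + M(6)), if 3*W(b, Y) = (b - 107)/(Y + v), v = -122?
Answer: 1023/3510845 ≈ 0.00029138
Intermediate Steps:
M(y) = 2*y*(280 + y) (M(y) = (2*y)*(280 + y) = 2*y*(280 + y))
W(b, Y) = (-107 + b)/(3*(-122 + Y)) (W(b, Y) = ((b - 107)/(Y - 122))/3 = ((-107 + b)/(-122 + Y))/3 = (-107 + b)/(3*(-122 + Y)))
1/(W(198, -219) + M(6)) = 1/((-107 + 198)/(3*(-122 - 219)) + 2*6*(280 + 6)) = 1/((⅓)*91/(-341) + 2*6*286) = 1/((⅓)*(-1/341)*91 + 3432) = 1/(-91/1023 + 3432) = 1/(3510845/1023) = 1023/3510845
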